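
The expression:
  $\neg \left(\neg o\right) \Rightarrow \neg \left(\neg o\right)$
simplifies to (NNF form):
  $\text{True}$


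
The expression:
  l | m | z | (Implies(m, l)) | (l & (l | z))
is always true.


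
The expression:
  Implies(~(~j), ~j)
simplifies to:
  ~j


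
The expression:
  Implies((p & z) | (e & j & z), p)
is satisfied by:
  {p: True, e: False, z: False, j: False}
  {p: False, e: False, z: False, j: False}
  {j: True, p: True, e: False, z: False}
  {j: True, p: False, e: False, z: False}
  {p: True, z: True, j: False, e: False}
  {z: True, j: False, e: False, p: False}
  {j: True, z: True, p: True, e: False}
  {j: True, z: True, p: False, e: False}
  {p: True, e: True, j: False, z: False}
  {e: True, j: False, z: False, p: False}
  {p: True, j: True, e: True, z: False}
  {j: True, e: True, p: False, z: False}
  {p: True, z: True, e: True, j: False}
  {z: True, e: True, j: False, p: False}
  {j: True, z: True, e: True, p: True}


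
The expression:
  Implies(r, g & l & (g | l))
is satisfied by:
  {l: True, g: True, r: False}
  {l: True, g: False, r: False}
  {g: True, l: False, r: False}
  {l: False, g: False, r: False}
  {r: True, l: True, g: True}


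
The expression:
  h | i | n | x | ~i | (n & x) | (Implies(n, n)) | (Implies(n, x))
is always true.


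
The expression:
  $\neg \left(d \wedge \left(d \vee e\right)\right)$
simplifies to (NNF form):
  $\neg d$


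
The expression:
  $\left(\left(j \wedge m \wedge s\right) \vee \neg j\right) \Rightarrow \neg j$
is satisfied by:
  {s: False, m: False, j: False}
  {j: True, s: False, m: False}
  {m: True, s: False, j: False}
  {j: True, m: True, s: False}
  {s: True, j: False, m: False}
  {j: True, s: True, m: False}
  {m: True, s: True, j: False}


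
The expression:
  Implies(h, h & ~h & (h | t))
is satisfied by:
  {h: False}


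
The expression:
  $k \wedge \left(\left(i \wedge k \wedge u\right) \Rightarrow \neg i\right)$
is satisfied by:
  {k: True, u: False, i: False}
  {k: True, i: True, u: False}
  {k: True, u: True, i: False}


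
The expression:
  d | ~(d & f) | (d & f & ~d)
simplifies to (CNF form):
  True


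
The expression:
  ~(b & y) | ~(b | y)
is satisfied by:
  {y: False, b: False}
  {b: True, y: False}
  {y: True, b: False}


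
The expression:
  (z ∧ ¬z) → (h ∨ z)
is always true.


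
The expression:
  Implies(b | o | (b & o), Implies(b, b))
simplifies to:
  True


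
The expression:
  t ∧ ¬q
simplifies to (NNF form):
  t ∧ ¬q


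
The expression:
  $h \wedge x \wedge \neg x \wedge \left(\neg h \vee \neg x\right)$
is never true.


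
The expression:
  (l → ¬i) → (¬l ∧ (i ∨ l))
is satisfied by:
  {i: True}


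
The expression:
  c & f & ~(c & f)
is never true.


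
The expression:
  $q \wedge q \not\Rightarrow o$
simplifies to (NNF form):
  $q \wedge \neg o$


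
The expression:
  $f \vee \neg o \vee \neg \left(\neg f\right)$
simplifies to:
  $f \vee \neg o$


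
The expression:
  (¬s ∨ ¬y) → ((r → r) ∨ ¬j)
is always true.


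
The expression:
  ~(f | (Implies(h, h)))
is never true.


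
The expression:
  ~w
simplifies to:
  ~w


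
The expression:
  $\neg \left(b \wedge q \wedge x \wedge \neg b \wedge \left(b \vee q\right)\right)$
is always true.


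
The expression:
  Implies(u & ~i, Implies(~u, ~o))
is always true.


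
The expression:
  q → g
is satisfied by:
  {g: True, q: False}
  {q: False, g: False}
  {q: True, g: True}


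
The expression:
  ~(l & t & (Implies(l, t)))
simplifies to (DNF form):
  ~l | ~t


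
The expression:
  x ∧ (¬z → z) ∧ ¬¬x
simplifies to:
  x ∧ z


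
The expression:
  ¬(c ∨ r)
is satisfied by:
  {r: False, c: False}


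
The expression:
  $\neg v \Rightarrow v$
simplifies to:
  $v$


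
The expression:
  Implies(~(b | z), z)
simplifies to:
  b | z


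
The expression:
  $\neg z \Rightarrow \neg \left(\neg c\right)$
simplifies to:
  $c \vee z$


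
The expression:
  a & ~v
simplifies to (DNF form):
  a & ~v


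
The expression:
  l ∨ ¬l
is always true.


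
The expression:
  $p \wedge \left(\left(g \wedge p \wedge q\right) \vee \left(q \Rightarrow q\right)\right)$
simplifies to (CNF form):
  $p$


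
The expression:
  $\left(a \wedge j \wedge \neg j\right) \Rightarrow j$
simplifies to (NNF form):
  $\text{True}$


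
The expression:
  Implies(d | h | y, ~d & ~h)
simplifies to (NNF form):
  ~d & ~h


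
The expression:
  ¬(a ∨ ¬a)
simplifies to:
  False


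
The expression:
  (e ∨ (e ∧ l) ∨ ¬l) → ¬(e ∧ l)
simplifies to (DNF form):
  ¬e ∨ ¬l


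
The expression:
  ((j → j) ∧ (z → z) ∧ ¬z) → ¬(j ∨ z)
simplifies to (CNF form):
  z ∨ ¬j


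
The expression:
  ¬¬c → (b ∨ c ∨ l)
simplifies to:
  True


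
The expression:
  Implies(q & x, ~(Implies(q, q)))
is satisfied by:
  {q: False, x: False}
  {x: True, q: False}
  {q: True, x: False}


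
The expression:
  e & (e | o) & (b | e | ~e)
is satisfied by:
  {e: True}


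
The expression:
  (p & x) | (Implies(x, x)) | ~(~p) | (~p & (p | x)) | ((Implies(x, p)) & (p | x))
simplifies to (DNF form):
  True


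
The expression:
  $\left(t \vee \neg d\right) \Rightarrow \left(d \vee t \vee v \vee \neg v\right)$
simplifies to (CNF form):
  $\text{True}$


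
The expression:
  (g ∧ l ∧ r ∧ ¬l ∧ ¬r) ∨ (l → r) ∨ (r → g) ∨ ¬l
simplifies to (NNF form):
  True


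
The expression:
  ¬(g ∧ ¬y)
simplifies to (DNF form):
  y ∨ ¬g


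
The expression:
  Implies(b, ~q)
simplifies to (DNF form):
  ~b | ~q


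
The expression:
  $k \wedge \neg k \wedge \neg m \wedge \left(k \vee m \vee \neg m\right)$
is never true.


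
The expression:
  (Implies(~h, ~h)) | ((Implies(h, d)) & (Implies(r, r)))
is always true.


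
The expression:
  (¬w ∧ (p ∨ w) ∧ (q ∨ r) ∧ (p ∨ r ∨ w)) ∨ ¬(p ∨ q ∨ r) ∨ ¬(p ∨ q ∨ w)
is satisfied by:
  {w: False, p: False, q: False, r: False}
  {r: True, w: False, p: False, q: False}
  {r: True, p: True, w: False, q: False}
  {q: True, p: True, w: False, r: False}
  {r: True, q: True, p: True, w: False}
  {w: True, q: False, p: False, r: False}


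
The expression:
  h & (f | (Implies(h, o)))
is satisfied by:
  {h: True, o: True, f: True}
  {h: True, o: True, f: False}
  {h: True, f: True, o: False}


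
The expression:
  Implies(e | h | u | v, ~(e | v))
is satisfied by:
  {v: False, e: False}


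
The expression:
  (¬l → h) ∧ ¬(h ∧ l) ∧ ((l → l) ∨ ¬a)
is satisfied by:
  {l: True, h: False}
  {h: True, l: False}


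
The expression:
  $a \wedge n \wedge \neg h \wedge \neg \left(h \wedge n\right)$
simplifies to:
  $a \wedge n \wedge \neg h$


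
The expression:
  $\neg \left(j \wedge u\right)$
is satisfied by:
  {u: False, j: False}
  {j: True, u: False}
  {u: True, j: False}


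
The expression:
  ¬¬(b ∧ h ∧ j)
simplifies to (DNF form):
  b ∧ h ∧ j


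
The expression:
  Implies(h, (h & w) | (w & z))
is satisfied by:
  {w: True, h: False}
  {h: False, w: False}
  {h: True, w: True}


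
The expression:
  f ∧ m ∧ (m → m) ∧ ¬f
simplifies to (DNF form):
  False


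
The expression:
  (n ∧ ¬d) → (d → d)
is always true.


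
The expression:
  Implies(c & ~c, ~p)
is always true.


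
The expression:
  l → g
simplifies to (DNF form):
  g ∨ ¬l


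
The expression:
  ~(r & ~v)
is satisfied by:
  {v: True, r: False}
  {r: False, v: False}
  {r: True, v: True}


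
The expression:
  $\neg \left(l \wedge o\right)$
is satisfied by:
  {l: False, o: False}
  {o: True, l: False}
  {l: True, o: False}


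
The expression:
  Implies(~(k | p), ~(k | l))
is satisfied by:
  {k: True, p: True, l: False}
  {k: True, l: False, p: False}
  {p: True, l: False, k: False}
  {p: False, l: False, k: False}
  {k: True, p: True, l: True}
  {k: True, l: True, p: False}
  {p: True, l: True, k: False}


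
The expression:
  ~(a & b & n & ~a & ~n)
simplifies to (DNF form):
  True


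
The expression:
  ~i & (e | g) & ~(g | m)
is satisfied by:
  {e: True, g: False, i: False, m: False}


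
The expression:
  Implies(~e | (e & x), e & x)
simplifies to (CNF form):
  e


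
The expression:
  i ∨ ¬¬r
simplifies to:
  i ∨ r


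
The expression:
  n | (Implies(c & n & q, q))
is always true.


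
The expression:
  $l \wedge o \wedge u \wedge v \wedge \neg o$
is never true.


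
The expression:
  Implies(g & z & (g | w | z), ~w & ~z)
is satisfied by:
  {g: False, z: False}
  {z: True, g: False}
  {g: True, z: False}


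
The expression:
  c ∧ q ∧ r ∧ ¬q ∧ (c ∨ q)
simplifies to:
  False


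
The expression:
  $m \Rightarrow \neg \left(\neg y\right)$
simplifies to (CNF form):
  $y \vee \neg m$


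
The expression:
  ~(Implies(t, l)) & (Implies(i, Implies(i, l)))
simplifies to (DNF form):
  t & ~i & ~l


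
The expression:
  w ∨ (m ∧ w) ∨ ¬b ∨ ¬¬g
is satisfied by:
  {g: True, w: True, b: False}
  {g: True, w: False, b: False}
  {w: True, g: False, b: False}
  {g: False, w: False, b: False}
  {b: True, g: True, w: True}
  {b: True, g: True, w: False}
  {b: True, w: True, g: False}


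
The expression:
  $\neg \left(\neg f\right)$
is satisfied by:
  {f: True}


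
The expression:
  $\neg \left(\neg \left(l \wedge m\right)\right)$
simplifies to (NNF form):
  $l \wedge m$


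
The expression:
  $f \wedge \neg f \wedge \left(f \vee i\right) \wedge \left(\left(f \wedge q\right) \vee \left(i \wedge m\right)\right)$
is never true.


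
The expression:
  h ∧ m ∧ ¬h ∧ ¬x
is never true.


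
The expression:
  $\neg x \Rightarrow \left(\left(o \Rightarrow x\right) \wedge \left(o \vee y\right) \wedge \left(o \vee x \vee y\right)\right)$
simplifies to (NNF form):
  $x \vee \left(y \wedge \neg o\right)$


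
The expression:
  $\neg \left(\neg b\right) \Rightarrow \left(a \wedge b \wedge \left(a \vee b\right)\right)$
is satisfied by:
  {a: True, b: False}
  {b: False, a: False}
  {b: True, a: True}


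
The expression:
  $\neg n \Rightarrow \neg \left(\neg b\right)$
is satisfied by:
  {n: True, b: True}
  {n: True, b: False}
  {b: True, n: False}


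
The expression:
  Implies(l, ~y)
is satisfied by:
  {l: False, y: False}
  {y: True, l: False}
  {l: True, y: False}


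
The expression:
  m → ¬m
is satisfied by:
  {m: False}


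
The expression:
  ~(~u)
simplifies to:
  u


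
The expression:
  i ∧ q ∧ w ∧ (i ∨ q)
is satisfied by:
  {i: True, w: True, q: True}


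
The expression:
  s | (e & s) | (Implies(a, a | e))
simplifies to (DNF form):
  True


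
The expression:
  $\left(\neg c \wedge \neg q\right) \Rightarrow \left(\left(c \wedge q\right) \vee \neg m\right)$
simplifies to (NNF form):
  $c \vee q \vee \neg m$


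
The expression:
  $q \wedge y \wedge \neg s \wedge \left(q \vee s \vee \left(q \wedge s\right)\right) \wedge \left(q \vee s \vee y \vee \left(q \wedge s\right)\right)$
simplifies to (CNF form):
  $q \wedge y \wedge \neg s$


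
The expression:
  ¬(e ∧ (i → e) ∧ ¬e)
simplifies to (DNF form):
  True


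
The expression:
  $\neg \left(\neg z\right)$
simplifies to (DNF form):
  $z$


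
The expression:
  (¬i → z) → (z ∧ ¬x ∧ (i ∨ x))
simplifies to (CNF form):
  (i ∨ ¬z) ∧ (z ∨ ¬i) ∧ (¬x ∨ ¬z)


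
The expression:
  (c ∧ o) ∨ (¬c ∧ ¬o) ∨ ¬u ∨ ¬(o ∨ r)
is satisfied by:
  {o: False, u: False, c: False, r: False}
  {r: True, o: False, u: False, c: False}
  {c: True, o: False, u: False, r: False}
  {r: True, c: True, o: False, u: False}
  {o: True, r: False, u: False, c: False}
  {r: True, o: True, u: False, c: False}
  {c: True, o: True, r: False, u: False}
  {r: True, c: True, o: True, u: False}
  {u: True, c: False, o: False, r: False}
  {u: True, r: True, c: False, o: False}
  {u: True, c: True, r: False, o: False}
  {c: True, u: True, o: True, r: False}
  {r: True, c: True, u: True, o: True}


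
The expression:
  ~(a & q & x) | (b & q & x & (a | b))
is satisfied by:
  {b: True, x: False, q: False, a: False}
  {b: False, x: False, q: False, a: False}
  {b: True, a: True, x: False, q: False}
  {a: True, b: False, x: False, q: False}
  {b: True, q: True, a: False, x: False}
  {q: True, a: False, x: False, b: False}
  {b: True, a: True, q: True, x: False}
  {a: True, q: True, b: False, x: False}
  {b: True, x: True, a: False, q: False}
  {x: True, a: False, q: False, b: False}
  {b: True, a: True, x: True, q: False}
  {a: True, x: True, b: False, q: False}
  {b: True, q: True, x: True, a: False}
  {q: True, x: True, a: False, b: False}
  {b: True, a: True, q: True, x: True}


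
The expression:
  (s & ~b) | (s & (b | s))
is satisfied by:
  {s: True}


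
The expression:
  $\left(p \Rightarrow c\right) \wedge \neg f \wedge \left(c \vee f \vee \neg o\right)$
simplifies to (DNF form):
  $\left(c \wedge \neg f\right) \vee \left(c \wedge \neg f \wedge \neg o\right) \vee \left(c \wedge \neg f \wedge \neg p\right) \vee \left(\neg f \wedge \neg o \wedge \neg p\right)$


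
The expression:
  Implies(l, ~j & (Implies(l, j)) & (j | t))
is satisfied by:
  {l: False}


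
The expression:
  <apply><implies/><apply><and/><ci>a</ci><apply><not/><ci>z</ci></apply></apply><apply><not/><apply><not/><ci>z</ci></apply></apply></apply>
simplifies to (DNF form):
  <apply><or/><ci>z</ci><apply><not/><ci>a</ci></apply></apply>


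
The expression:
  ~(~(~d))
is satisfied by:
  {d: False}


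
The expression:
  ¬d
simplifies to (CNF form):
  ¬d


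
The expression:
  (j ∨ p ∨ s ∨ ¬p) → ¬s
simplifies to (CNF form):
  ¬s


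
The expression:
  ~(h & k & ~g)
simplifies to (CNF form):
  g | ~h | ~k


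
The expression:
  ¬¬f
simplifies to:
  f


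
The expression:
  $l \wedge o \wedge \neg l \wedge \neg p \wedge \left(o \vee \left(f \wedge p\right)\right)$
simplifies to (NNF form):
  $\text{False}$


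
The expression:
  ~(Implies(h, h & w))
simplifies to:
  h & ~w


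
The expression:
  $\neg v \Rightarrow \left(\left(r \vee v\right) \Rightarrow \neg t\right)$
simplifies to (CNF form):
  $v \vee \neg r \vee \neg t$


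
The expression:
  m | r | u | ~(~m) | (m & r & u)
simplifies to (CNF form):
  m | r | u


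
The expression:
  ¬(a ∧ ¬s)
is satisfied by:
  {s: True, a: False}
  {a: False, s: False}
  {a: True, s: True}


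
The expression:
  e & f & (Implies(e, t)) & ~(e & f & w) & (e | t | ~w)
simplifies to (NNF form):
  e & f & t & ~w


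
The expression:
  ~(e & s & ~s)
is always true.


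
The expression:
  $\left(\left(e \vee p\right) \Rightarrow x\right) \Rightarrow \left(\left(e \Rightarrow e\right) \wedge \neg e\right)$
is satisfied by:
  {e: False, x: False}
  {x: True, e: False}
  {e: True, x: False}


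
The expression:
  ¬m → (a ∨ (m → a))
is always true.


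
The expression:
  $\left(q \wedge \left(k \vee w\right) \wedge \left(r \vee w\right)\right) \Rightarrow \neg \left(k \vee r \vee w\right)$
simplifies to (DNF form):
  $\left(\neg k \wedge \neg w\right) \vee \left(\neg r \wedge \neg w\right) \vee \neg q$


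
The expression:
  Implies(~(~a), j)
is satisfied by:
  {j: True, a: False}
  {a: False, j: False}
  {a: True, j: True}


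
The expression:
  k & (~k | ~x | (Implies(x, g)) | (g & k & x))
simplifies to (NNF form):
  k & (g | ~x)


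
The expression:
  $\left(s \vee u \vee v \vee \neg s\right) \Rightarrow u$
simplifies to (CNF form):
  $u$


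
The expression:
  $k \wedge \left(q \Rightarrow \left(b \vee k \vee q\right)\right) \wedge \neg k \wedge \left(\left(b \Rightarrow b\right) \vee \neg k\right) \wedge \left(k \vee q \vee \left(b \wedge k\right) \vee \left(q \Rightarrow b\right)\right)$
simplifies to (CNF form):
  $\text{False}$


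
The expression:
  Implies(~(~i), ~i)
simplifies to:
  ~i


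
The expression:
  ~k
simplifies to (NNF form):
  ~k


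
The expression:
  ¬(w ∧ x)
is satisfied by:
  {w: False, x: False}
  {x: True, w: False}
  {w: True, x: False}


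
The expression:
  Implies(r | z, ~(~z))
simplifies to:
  z | ~r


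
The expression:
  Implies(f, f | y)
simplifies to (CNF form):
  True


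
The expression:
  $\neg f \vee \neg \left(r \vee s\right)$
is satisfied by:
  {r: False, f: False, s: False}
  {s: True, r: False, f: False}
  {r: True, s: False, f: False}
  {s: True, r: True, f: False}
  {f: True, s: False, r: False}


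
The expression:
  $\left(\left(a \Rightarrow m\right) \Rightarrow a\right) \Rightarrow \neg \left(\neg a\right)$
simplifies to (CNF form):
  $\text{True}$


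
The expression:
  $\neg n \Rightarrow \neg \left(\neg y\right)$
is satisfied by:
  {n: True, y: True}
  {n: True, y: False}
  {y: True, n: False}


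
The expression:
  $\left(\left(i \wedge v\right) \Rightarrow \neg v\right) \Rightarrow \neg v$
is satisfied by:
  {i: True, v: False}
  {v: False, i: False}
  {v: True, i: True}


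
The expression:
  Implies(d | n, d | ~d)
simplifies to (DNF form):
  True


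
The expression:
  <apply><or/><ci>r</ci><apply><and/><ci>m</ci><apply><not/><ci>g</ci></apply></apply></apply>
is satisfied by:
  {r: True, m: True, g: False}
  {r: True, g: False, m: False}
  {r: True, m: True, g: True}
  {r: True, g: True, m: False}
  {m: True, g: False, r: False}


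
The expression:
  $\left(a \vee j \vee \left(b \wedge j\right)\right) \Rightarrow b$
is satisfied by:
  {b: True, a: False, j: False}
  {j: True, b: True, a: False}
  {b: True, a: True, j: False}
  {j: True, b: True, a: True}
  {j: False, a: False, b: False}


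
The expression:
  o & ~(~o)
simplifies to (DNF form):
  o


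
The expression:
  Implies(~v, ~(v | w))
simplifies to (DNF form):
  v | ~w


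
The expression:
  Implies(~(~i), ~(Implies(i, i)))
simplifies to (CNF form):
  ~i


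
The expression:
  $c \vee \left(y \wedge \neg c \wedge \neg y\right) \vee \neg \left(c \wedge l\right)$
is always true.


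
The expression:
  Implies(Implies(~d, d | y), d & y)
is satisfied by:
  {y: False, d: False}
  {d: True, y: True}


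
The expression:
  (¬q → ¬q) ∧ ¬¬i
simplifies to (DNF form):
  i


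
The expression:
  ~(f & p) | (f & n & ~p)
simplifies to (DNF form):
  ~f | ~p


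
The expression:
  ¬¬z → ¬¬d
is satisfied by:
  {d: True, z: False}
  {z: False, d: False}
  {z: True, d: True}


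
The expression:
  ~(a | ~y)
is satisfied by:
  {y: True, a: False}


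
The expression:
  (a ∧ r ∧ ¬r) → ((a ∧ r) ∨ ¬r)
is always true.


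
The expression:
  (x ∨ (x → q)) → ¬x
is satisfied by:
  {x: False}


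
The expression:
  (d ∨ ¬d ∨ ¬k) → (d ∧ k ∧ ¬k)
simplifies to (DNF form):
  False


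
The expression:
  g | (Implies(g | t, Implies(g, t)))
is always true.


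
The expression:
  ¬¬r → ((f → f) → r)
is always true.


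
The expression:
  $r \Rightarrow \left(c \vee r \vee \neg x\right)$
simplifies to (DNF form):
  $\text{True}$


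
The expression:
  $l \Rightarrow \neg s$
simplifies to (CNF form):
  $\neg l \vee \neg s$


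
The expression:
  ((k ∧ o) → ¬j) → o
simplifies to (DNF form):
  o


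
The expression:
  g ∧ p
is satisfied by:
  {p: True, g: True}


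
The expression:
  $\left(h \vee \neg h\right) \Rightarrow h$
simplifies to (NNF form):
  $h$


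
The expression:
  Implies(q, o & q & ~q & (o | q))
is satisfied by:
  {q: False}


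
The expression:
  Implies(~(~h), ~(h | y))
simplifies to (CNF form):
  ~h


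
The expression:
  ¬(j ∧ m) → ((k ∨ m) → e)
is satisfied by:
  {e: True, j: True, m: False, k: False}
  {e: True, m: False, j: False, k: False}
  {e: True, k: True, j: True, m: False}
  {e: True, k: True, m: False, j: False}
  {e: True, j: True, m: True, k: False}
  {e: True, m: True, j: False, k: False}
  {e: True, k: True, m: True, j: True}
  {e: True, k: True, m: True, j: False}
  {j: True, k: False, m: False, e: False}
  {k: False, m: False, j: False, e: False}
  {j: True, m: True, k: False, e: False}
  {k: True, j: True, m: True, e: False}


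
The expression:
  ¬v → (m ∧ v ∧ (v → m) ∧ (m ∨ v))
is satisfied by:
  {v: True}


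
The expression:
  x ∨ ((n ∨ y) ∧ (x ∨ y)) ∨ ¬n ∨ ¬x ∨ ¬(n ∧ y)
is always true.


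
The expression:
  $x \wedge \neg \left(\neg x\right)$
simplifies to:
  $x$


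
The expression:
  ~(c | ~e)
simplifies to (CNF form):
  e & ~c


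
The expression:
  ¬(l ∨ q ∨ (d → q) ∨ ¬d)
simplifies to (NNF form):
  d ∧ ¬l ∧ ¬q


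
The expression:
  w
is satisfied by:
  {w: True}


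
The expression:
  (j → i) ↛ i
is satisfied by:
  {i: False, j: False}


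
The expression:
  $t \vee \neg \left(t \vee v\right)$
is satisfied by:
  {t: True, v: False}
  {v: False, t: False}
  {v: True, t: True}


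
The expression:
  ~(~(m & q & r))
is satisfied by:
  {r: True, m: True, q: True}


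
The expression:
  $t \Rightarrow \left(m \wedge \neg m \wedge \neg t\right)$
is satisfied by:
  {t: False}


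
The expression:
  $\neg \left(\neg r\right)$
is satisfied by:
  {r: True}


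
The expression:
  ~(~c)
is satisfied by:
  {c: True}


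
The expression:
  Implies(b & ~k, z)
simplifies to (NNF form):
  k | z | ~b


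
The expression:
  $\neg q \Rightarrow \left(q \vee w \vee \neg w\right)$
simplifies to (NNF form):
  $\text{True}$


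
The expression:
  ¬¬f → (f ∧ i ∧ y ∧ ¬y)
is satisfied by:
  {f: False}


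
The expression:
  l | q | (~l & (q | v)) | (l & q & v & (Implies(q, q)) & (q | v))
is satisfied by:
  {l: True, q: True, v: True}
  {l: True, q: True, v: False}
  {l: True, v: True, q: False}
  {l: True, v: False, q: False}
  {q: True, v: True, l: False}
  {q: True, v: False, l: False}
  {v: True, q: False, l: False}


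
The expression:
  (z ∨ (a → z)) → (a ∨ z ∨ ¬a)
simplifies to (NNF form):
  True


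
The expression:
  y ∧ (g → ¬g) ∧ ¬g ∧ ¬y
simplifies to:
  False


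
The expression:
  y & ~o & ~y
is never true.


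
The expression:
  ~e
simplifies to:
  ~e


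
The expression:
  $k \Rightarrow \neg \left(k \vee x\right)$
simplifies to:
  $\neg k$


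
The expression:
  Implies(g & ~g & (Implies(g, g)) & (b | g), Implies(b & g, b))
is always true.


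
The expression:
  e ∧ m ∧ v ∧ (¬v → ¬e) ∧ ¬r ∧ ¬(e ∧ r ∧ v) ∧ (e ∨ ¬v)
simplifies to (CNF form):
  e ∧ m ∧ v ∧ ¬r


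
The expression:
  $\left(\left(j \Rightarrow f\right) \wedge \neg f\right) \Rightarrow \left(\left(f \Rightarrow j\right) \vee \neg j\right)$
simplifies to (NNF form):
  $\text{True}$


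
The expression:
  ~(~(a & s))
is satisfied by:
  {a: True, s: True}


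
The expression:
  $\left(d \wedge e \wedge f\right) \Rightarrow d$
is always true.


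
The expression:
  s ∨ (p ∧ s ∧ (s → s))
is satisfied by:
  {s: True}


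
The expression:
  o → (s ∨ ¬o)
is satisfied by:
  {s: True, o: False}
  {o: False, s: False}
  {o: True, s: True}


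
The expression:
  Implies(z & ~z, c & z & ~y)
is always true.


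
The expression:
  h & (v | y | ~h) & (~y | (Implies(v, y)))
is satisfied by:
  {y: True, v: True, h: True}
  {y: True, h: True, v: False}
  {v: True, h: True, y: False}


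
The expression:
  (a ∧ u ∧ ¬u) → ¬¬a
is always true.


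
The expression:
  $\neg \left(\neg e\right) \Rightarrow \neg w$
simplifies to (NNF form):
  $\neg e \vee \neg w$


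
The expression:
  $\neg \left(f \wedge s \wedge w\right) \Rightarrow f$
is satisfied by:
  {f: True}


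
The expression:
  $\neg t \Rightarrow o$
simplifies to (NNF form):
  $o \vee t$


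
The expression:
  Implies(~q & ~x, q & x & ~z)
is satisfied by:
  {x: True, q: True}
  {x: True, q: False}
  {q: True, x: False}


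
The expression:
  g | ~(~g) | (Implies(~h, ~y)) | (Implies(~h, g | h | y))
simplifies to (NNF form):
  True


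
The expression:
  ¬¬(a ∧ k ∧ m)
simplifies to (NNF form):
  a ∧ k ∧ m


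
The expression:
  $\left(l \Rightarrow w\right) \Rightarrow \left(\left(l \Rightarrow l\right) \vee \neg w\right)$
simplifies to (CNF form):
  $\text{True}$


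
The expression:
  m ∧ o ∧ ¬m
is never true.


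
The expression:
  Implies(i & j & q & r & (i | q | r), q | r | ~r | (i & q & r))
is always true.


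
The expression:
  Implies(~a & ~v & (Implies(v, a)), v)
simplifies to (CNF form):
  a | v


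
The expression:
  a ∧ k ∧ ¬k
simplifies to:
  False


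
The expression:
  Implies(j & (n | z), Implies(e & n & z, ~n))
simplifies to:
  ~e | ~j | ~n | ~z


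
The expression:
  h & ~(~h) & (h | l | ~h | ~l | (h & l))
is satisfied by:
  {h: True}


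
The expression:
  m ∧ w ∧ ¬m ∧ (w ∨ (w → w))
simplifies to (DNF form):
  False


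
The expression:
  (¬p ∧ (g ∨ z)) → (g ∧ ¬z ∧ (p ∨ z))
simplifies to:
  p ∨ (¬g ∧ ¬z)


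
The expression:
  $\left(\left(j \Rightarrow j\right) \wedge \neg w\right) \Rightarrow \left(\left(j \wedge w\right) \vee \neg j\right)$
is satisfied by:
  {w: True, j: False}
  {j: False, w: False}
  {j: True, w: True}


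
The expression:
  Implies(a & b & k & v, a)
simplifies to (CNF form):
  True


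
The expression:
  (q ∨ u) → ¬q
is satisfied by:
  {q: False}


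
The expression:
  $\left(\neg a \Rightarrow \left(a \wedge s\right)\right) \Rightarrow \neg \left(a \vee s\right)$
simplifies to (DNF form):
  $\neg a$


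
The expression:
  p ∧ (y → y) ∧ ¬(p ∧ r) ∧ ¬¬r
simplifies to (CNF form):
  False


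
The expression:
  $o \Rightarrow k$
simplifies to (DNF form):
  $k \vee \neg o$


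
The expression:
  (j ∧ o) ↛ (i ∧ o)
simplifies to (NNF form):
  j ∧ o ∧ ¬i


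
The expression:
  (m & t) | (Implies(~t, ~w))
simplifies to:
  t | ~w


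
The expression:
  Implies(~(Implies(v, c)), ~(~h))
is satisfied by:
  {h: True, c: True, v: False}
  {h: True, v: False, c: False}
  {c: True, v: False, h: False}
  {c: False, v: False, h: False}
  {h: True, c: True, v: True}
  {h: True, v: True, c: False}
  {c: True, v: True, h: False}


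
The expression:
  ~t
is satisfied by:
  {t: False}


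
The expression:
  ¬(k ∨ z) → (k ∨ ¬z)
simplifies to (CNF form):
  True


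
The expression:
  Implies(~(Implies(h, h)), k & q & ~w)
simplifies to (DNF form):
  True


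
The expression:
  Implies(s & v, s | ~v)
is always true.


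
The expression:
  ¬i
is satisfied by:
  {i: False}


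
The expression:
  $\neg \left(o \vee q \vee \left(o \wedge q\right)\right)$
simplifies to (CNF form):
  $\neg o \wedge \neg q$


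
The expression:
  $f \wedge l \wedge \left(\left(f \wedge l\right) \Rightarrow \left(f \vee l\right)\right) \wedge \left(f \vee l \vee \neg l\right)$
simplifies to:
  $f \wedge l$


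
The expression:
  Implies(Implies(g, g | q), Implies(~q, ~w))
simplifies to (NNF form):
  q | ~w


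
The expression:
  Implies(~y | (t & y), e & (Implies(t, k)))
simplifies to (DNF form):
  (e & k) | (e & ~t) | (y & ~t)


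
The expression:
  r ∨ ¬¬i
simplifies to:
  i ∨ r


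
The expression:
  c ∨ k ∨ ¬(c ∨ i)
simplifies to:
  c ∨ k ∨ ¬i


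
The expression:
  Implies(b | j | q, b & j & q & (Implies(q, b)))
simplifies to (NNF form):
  (b | ~q) & (j | ~b) & (q | ~j)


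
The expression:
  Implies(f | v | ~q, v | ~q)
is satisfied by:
  {v: True, q: False, f: False}
  {v: False, q: False, f: False}
  {f: True, v: True, q: False}
  {f: True, v: False, q: False}
  {q: True, v: True, f: False}
  {q: True, v: False, f: False}
  {q: True, f: True, v: True}


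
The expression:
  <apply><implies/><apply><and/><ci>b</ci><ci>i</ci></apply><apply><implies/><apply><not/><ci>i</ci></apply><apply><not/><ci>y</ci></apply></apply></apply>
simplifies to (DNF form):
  <true/>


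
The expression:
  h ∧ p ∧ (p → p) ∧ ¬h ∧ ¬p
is never true.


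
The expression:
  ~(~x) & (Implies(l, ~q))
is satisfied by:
  {x: True, l: False, q: False}
  {q: True, x: True, l: False}
  {l: True, x: True, q: False}


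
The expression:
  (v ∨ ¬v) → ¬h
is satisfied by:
  {h: False}


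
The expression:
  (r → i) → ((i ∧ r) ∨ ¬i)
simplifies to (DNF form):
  r ∨ ¬i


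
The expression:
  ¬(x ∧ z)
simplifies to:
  ¬x ∨ ¬z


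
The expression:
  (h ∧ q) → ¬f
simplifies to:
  ¬f ∨ ¬h ∨ ¬q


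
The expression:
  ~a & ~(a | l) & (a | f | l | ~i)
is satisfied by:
  {f: True, i: False, l: False, a: False}
  {f: False, i: False, l: False, a: False}
  {i: True, f: True, a: False, l: False}


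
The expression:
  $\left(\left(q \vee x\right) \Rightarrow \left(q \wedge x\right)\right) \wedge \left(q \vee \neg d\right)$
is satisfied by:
  {x: True, q: True, d: False}
  {x: True, q: True, d: True}
  {d: False, q: False, x: False}


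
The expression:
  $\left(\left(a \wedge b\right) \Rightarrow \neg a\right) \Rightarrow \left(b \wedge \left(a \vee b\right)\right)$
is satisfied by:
  {b: True}


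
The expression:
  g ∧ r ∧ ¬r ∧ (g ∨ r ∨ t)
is never true.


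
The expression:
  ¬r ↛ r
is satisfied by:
  {r: False}


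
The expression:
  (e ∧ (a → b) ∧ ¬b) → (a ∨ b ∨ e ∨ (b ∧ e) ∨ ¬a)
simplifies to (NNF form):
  True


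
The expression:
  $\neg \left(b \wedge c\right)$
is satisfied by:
  {c: False, b: False}
  {b: True, c: False}
  {c: True, b: False}


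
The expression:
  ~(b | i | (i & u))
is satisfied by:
  {i: False, b: False}


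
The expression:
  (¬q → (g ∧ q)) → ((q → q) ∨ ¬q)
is always true.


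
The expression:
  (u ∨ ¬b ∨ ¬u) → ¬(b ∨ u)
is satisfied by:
  {u: False, b: False}


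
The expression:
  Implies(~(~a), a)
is always true.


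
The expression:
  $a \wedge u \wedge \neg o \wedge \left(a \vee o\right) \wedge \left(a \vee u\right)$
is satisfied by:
  {a: True, u: True, o: False}


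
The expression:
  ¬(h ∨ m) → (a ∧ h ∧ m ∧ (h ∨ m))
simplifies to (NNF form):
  h ∨ m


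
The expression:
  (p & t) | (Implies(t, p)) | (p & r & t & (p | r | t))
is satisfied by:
  {p: True, t: False}
  {t: False, p: False}
  {t: True, p: True}


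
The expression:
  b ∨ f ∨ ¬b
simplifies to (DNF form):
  True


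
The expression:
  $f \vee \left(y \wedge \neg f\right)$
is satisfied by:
  {y: True, f: True}
  {y: True, f: False}
  {f: True, y: False}


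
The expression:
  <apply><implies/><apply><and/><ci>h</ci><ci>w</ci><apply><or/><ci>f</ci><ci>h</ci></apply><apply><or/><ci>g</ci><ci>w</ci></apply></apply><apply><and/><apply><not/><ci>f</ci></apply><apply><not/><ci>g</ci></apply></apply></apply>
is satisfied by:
  {g: False, w: False, h: False, f: False}
  {f: True, g: False, w: False, h: False}
  {g: True, f: False, w: False, h: False}
  {f: True, g: True, w: False, h: False}
  {h: True, f: False, g: False, w: False}
  {f: True, h: True, g: False, w: False}
  {h: True, g: True, f: False, w: False}
  {f: True, h: True, g: True, w: False}
  {w: True, h: False, g: False, f: False}
  {w: True, f: True, h: False, g: False}
  {w: True, g: True, h: False, f: False}
  {f: True, w: True, g: True, h: False}
  {w: True, h: True, f: False, g: False}


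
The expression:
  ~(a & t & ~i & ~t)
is always true.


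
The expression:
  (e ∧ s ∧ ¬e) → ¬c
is always true.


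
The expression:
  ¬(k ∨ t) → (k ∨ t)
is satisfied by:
  {k: True, t: True}
  {k: True, t: False}
  {t: True, k: False}


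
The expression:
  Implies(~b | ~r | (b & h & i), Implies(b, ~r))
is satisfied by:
  {h: False, b: False, i: False, r: False}
  {r: True, h: False, b: False, i: False}
  {i: True, h: False, b: False, r: False}
  {r: True, i: True, h: False, b: False}
  {b: True, r: False, h: False, i: False}
  {r: True, b: True, h: False, i: False}
  {i: True, b: True, r: False, h: False}
  {r: True, i: True, b: True, h: False}
  {h: True, i: False, b: False, r: False}
  {r: True, h: True, i: False, b: False}
  {i: True, h: True, r: False, b: False}
  {r: True, i: True, h: True, b: False}
  {b: True, h: True, i: False, r: False}
  {r: True, b: True, h: True, i: False}
  {i: True, b: True, h: True, r: False}


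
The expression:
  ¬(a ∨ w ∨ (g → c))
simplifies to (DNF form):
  g ∧ ¬a ∧ ¬c ∧ ¬w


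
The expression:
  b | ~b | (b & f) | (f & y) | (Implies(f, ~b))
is always true.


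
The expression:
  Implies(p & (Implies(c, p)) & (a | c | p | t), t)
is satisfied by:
  {t: True, p: False}
  {p: False, t: False}
  {p: True, t: True}


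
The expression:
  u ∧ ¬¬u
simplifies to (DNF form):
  u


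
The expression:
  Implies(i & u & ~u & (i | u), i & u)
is always true.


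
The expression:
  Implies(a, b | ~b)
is always true.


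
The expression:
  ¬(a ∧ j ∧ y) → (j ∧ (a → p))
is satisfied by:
  {j: True, y: True, p: True, a: False}
  {j: True, y: True, p: False, a: False}
  {j: True, p: True, a: False, y: False}
  {j: True, p: False, a: False, y: False}
  {j: True, y: True, a: True, p: True}
  {j: True, y: True, a: True, p: False}
  {j: True, a: True, p: True, y: False}


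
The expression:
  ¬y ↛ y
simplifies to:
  ¬y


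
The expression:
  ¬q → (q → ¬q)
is always true.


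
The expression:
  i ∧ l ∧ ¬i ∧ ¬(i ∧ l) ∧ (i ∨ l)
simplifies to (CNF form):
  False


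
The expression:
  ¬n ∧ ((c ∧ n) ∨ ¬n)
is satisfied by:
  {n: False}


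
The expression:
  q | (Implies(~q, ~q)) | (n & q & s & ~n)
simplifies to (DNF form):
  True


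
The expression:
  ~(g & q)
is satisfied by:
  {g: False, q: False}
  {q: True, g: False}
  {g: True, q: False}


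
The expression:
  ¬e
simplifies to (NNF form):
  ¬e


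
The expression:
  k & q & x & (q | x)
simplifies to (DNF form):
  k & q & x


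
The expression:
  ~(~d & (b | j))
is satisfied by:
  {d: True, j: False, b: False}
  {b: True, d: True, j: False}
  {d: True, j: True, b: False}
  {b: True, d: True, j: True}
  {b: False, j: False, d: False}


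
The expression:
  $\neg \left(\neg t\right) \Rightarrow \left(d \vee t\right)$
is always true.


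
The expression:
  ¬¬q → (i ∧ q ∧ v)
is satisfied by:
  {i: True, v: True, q: False}
  {i: True, v: False, q: False}
  {v: True, i: False, q: False}
  {i: False, v: False, q: False}
  {i: True, q: True, v: True}


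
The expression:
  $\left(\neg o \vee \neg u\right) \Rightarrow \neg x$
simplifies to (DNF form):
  $\left(o \wedge u\right) \vee \neg x$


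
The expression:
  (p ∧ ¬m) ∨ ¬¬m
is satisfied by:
  {m: True, p: True}
  {m: True, p: False}
  {p: True, m: False}


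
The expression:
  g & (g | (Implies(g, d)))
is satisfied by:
  {g: True}


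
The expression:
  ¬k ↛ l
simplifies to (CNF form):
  ¬k ∧ ¬l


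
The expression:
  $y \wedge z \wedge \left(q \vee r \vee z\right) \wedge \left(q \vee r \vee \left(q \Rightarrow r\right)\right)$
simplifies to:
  $y \wedge z$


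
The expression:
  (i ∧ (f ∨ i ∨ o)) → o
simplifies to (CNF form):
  o ∨ ¬i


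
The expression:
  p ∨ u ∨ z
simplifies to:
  p ∨ u ∨ z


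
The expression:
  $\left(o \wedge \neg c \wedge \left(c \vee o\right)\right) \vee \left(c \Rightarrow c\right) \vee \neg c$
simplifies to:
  $\text{True}$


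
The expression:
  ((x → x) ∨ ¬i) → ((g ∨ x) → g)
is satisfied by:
  {g: True, x: False}
  {x: False, g: False}
  {x: True, g: True}


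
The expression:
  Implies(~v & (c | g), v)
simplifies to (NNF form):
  v | (~c & ~g)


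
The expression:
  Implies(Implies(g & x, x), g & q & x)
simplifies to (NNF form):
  g & q & x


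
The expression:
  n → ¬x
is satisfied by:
  {x: False, n: False}
  {n: True, x: False}
  {x: True, n: False}


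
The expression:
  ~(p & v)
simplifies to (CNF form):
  ~p | ~v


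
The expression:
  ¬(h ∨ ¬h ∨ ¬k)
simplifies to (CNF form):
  False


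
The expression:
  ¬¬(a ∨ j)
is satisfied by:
  {a: True, j: True}
  {a: True, j: False}
  {j: True, a: False}


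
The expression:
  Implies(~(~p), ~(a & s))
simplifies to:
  ~a | ~p | ~s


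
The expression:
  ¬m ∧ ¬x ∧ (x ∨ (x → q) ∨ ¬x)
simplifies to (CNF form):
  ¬m ∧ ¬x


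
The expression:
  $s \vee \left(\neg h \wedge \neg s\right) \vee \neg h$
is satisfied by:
  {s: True, h: False}
  {h: False, s: False}
  {h: True, s: True}


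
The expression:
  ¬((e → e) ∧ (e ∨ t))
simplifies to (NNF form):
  ¬e ∧ ¬t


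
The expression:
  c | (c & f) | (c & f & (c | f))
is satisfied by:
  {c: True}


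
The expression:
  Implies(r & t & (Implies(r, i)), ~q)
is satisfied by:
  {t: False, i: False, r: False, q: False}
  {q: True, t: False, i: False, r: False}
  {r: True, t: False, i: False, q: False}
  {q: True, r: True, t: False, i: False}
  {i: True, q: False, t: False, r: False}
  {q: True, i: True, t: False, r: False}
  {r: True, i: True, q: False, t: False}
  {q: True, r: True, i: True, t: False}
  {t: True, r: False, i: False, q: False}
  {q: True, t: True, r: False, i: False}
  {r: True, t: True, q: False, i: False}
  {q: True, r: True, t: True, i: False}
  {i: True, t: True, r: False, q: False}
  {q: True, i: True, t: True, r: False}
  {r: True, i: True, t: True, q: False}


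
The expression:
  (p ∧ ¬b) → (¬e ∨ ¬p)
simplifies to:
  b ∨ ¬e ∨ ¬p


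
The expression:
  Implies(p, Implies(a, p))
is always true.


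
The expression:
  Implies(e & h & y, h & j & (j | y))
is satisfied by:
  {j: True, e: False, y: False, h: False}
  {j: False, e: False, y: False, h: False}
  {h: True, j: True, e: False, y: False}
  {h: True, j: False, e: False, y: False}
  {y: True, j: True, e: False, h: False}
  {y: True, j: False, e: False, h: False}
  {h: True, y: True, j: True, e: False}
  {h: True, y: True, j: False, e: False}
  {e: True, j: True, h: False, y: False}
  {e: True, j: False, h: False, y: False}
  {h: True, e: True, j: True, y: False}
  {h: True, e: True, j: False, y: False}
  {y: True, e: True, j: True, h: False}
  {y: True, e: True, j: False, h: False}
  {y: True, e: True, h: True, j: True}


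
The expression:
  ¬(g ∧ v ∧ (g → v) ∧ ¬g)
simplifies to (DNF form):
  True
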